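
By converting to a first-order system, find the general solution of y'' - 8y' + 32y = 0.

Let x_1 = y, x_2 = y'. Then x_1' = x_2 and x_2' = -32x_1 + 8x_2.
A = [[0,1],[-32,8]]; det(A-λI) = λ^2 - 8λ + 32.
Eigenvalues λ = 4 ± 4i.

y(t) = K_1e^(4t)cos(4t) + K_2e^(4t)sin(4t)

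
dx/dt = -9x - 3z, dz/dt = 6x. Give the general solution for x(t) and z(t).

Coefficient matrix A = [[-9, -3], [6, 0]].
Characteristic polynomial det(A - λI) = λ^2 + 9λ + 18 = 0.
Eigenvalues λ = -3, -6.
For λ=-3: (A-λI) row 1 is [-6, -3], so an eigenvector is (-1, 2).
For λ=-6: (A-λI) row 1 is [-3, -3], so an eigenvector is (1, -1).
General solution: C_1e^(-3t)(-1,2) + C_2e^(-6t)(1,-1).

x(t) = -C_1e^(-3t) + C_2e^(-6t), z(t) = 2C_1e^(-3t) - C_2e^(-6t)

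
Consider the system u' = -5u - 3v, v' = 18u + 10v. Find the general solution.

u(t) = C_1e^(t) - C_2e^(4t), v(t) = -2C_1e^(t) + 3C_2e^(4t)

Coefficient matrix A = [[-5, -3], [18, 10]].
Characteristic polynomial det(A - λI) = λ^2 - 5λ + 4 = 0.
Eigenvalues λ = 1, 4.
For λ=1: (A-λI) row 1 is [-6, -3], so an eigenvector is (1, -2).
For λ=4: (A-λI) row 1 is [-9, -3], so an eigenvector is (-1, 3).
General solution: C_1e^(t)(1,-2) + C_2e^(4t)(-1,3).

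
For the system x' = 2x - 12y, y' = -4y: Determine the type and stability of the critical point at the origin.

saddle

A = [[2,-12],[0,-4]]; det(A-λI) = λ^2 + 2λ - 8.
λ = -4, 2: opposite signs.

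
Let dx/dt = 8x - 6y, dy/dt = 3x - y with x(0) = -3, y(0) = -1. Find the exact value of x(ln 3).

A = [[8,-6],[3,-1]]; eigenvalues λ = 5, 2.
Eigenvectors: (2,1) for λ=5, (-1,-1) for λ=2.
From the initial condition, c_1 = -2, c_2 = -1.
x(ln 3) = (-2)(3^5)(2) + (-1)(3^2)(-1) = -963.

-963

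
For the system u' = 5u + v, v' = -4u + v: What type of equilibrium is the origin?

unstable improper node

A = [[5,1],[-4,1]]; det(A-λI) = λ^2 - 6λ + 9.
repeated λ = 3 with a single eigenvector.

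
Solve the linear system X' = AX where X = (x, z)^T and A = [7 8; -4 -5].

x(t) = -2c_1e^(3t) + c_2e^(-t), z(t) = c_1e^(3t) - c_2e^(-t)

Coefficient matrix A = [[7, 8], [-4, -5]].
Characteristic polynomial det(A - λI) = λ^2 - 2λ - 3 = 0.
Eigenvalues λ = 3, -1.
For λ=3: (A-λI) row 1 is [4, 8], so an eigenvector is (-2, 1).
For λ=-1: (A-λI) row 1 is [8, 8], so an eigenvector is (1, -1).
General solution: c_1e^(3t)(-2,1) + c_2e^(-t)(1,-1).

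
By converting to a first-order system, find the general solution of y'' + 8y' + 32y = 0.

y(t) = c_1e^(-4t)cos(4t) + c_2e^(-4t)sin(4t)

Let x_1 = y, x_2 = y'. Then x_1' = x_2 and x_2' = -32x_1 - 8x_2.
A = [[0,1],[-32,-8]]; det(A-λI) = λ^2 + 8λ + 32.
Eigenvalues λ = -4 ± 4i.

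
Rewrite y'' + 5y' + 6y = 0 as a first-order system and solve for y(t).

y(t) = C_1e^(-2t) + C_2e^(-3t)

Let x_1 = y, x_2 = y'. Then x_1' = x_2 and x_2' = -6x_1 - 5x_2.
A = [[0,1],[-6,-5]]; det(A-λI) = λ^2 + 5λ + 6.
Eigenvalues λ = -2, -3 with eigenvectors (1,-2), (1,-3).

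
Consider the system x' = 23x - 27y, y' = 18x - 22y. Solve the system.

Coefficient matrix A = [[23, -27], [18, -22]].
Characteristic polynomial det(A - λI) = λ^2 - λ - 20 = 0.
Eigenvalues λ = -4, 5.
For λ=-4: (A-λI) row 1 is [27, -27], so an eigenvector is (1, 1).
For λ=5: (A-λI) row 1 is [18, -27], so an eigenvector is (-3, -2).
General solution: K_1e^(-4t)(1,1) + K_2e^(5t)(-3,-2).

x(t) = K_1e^(-4t) - 3K_2e^(5t), y(t) = K_1e^(-4t) - 2K_2e^(5t)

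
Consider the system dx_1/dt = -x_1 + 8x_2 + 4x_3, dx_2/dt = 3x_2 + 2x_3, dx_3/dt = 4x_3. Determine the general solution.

Coefficient matrix A = [[-1, 8, 4], [0, 3, 2], [0, 0, 4]].
det(A - λI) = 0 gives eigenvalues λ = -1, 3, 4.
For λ=-1: eigenvector (1,0,0).
For λ=3: eigenvector (2,1,0).
For λ=4: eigenvector (4,2,1).
General solution: K_1e^(-t)(1,0,0) + K_2e^(3t)(2,1,0) + K_3e^(4t)(4,2,1).

x_1(t) = K_1e^(-t) + 2K_2e^(3t) + 4K_3e^(4t), x_2(t) = K_2e^(3t) + 2K_3e^(4t), x_3(t) = K_3e^(4t)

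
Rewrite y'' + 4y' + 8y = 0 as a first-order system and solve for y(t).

y(t) = K_1e^(-2t)cos(2t) + K_2e^(-2t)sin(2t)

Let x_1 = y, x_2 = y'. Then x_1' = x_2 and x_2' = -8x_1 - 4x_2.
A = [[0,1],[-8,-4]]; det(A-λI) = λ^2 + 4λ + 8.
Eigenvalues λ = -2 ± 2i.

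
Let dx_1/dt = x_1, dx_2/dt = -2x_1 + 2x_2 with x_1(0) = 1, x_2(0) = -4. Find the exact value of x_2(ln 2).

A = [[1,0],[-2,2]]; eigenvalues λ = 2, 1.
Eigenvectors: (0,-1) for λ=2, (1,2) for λ=1.
From the initial condition, c_1 = 6, c_2 = 1.
x_2(ln 2) = (6)(2^2)(-1) + (1)(2^1)(2) = -20.

-20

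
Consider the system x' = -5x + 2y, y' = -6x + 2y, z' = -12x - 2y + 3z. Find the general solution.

Coefficient matrix A = [[-5, 2, 0], [-6, 2, 0], [-12, -2, 3]].
det(A - λI) = 0 gives eigenvalues λ = 3, -2, -1.
For λ=3: eigenvector (0,0,1).
For λ=-2: eigenvector (-2,-3,-6).
For λ=-1: eigenvector (1,2,4).
General solution: c_1e^(3t)(0,0,1) + c_2e^(-2t)(-2,-3,-6) + c_3e^(-t)(1,2,4).

x(t) = -2c_2e^(-2t) + c_3e^(-t), y(t) = -3c_2e^(-2t) + 2c_3e^(-t), z(t) = c_1e^(3t) - 6c_2e^(-2t) + 4c_3e^(-t)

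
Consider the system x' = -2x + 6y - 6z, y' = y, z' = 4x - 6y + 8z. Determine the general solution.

x(t) = -c_1e^(4t) - 2c_2e^(t) + 3c_3e^(2t), y(t) = c_2e^(t), z(t) = c_1e^(4t) + 2c_2e^(t) - 2c_3e^(2t)

Coefficient matrix A = [[-2, 6, -6], [0, 1, 0], [4, -6, 8]].
det(A - λI) = 0 gives eigenvalues λ = 4, 1, 2.
For λ=4: eigenvector (-1,0,1).
For λ=1: eigenvector (-2,1,2).
For λ=2: eigenvector (3,0,-2).
General solution: c_1e^(4t)(-1,0,1) + c_2e^(t)(-2,1,2) + c_3e^(2t)(3,0,-2).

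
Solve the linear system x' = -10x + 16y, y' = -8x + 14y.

x(t) = -2K_1e^(-2t) + K_2e^(6t), y(t) = -K_1e^(-2t) + K_2e^(6t)

Coefficient matrix A = [[-10, 16], [-8, 14]].
Characteristic polynomial det(A - λI) = λ^2 - 4λ - 12 = 0.
Eigenvalues λ = -2, 6.
For λ=-2: (A-λI) row 1 is [-8, 16], so an eigenvector is (-2, -1).
For λ=6: (A-λI) row 1 is [-16, 16], so an eigenvector is (1, 1).
General solution: K_1e^(-2t)(-2,-1) + K_2e^(6t)(1,1).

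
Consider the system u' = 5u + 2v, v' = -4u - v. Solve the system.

Coefficient matrix A = [[5, 2], [-4, -1]].
Characteristic polynomial det(A - λI) = λ^2 - 4λ + 3 = 0.
Eigenvalues λ = 3, 1.
For λ=3: (A-λI) row 1 is [2, 2], so an eigenvector is (1, -1).
For λ=1: (A-λI) row 1 is [4, 2], so an eigenvector is (1, -2).
General solution: c_1e^(3t)(1,-1) + c_2e^(t)(1,-2).

u(t) = c_1e^(3t) + c_2e^(t), v(t) = -c_1e^(3t) - 2c_2e^(t)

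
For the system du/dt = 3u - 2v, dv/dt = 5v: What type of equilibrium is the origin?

unstable node

A = [[3,-2],[0,5]]; det(A-λI) = λ^2 - 8λ + 15.
λ = 5, 3: both positive.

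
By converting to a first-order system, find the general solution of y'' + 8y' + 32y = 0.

Let x_1 = y, x_2 = y'. Then x_1' = x_2 and x_2' = -32x_1 - 8x_2.
A = [[0,1],[-32,-8]]; det(A-λI) = λ^2 + 8λ + 32.
Eigenvalues λ = -4 ± 4i.

y(t) = c_1e^(-4t)cos(4t) + c_2e^(-4t)sin(4t)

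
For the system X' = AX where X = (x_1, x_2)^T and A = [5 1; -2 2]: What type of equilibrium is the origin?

A = [[5,1],[-2,2]]; det(A-λI) = λ^2 - 7λ + 12.
λ = 4, 3: both positive.

unstable node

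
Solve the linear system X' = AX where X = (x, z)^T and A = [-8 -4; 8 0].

x(t) = K_1e^(-4t)sin(4t) - K_2e^(-4t)cos(4t), z(t) = -K_1e^(-4t)sin(4t) - K_1e^(-4t)cos(4t) - K_2e^(-4t)sin(4t) + K_2e^(-4t)cos(4t)

Coefficient matrix A = [[-8, -4], [8, 0]].
Characteristic polynomial det(A - λI) = λ^2 + 8λ + 32 = 0.
Eigenvalues λ = -4 ± 4i (complex conjugate pair).
For λ=-4+4i: an eigenvector is (0,-1) - i(1,-1) = (0 - i, -1 + i).
A real fundamental pair from Re and Im of e^((-4+4i)t)v: X_1 = e^(-4t)(cos(4t)·(0,-1) + sin(4t)·(1,-1)), X_2 = e^(-4t)(sin(4t)·(0,-1) - cos(4t)·(1,-1)).
General solution: K_1X_1 + K_2X_2.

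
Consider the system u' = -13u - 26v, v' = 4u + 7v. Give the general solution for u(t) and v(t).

u(t) = -2c_1e^(-3t)sin(2t) + 3c_1e^(-3t)cos(2t) + 3c_2e^(-3t)sin(2t) + 2c_2e^(-3t)cos(2t), v(t) = c_1e^(-3t)sin(2t) - c_1e^(-3t)cos(2t) - c_2e^(-3t)sin(2t) - c_2e^(-3t)cos(2t)

Coefficient matrix A = [[-13, -26], [4, 7]].
Characteristic polynomial det(A - λI) = λ^2 + 6λ + 13 = 0.
Eigenvalues λ = -3 ± 2i (complex conjugate pair).
For λ=-3+2i: an eigenvector is (3,-1) - i(-2,1) = (3 + 2i, -1 - i).
A real fundamental pair from Re and Im of e^((-3+2i)t)v: X_1 = e^(-3t)(cos(2t)·(3,-1) + sin(2t)·(-2,1)), X_2 = e^(-3t)(sin(2t)·(3,-1) - cos(2t)·(-2,1)).
General solution: c_1X_1 + c_2X_2.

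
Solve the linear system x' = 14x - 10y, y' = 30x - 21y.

Coefficient matrix A = [[14, -10], [30, -21]].
Characteristic polynomial det(A - λI) = λ^2 + 7λ + 6 = 0.
Eigenvalues λ = -1, -6.
For λ=-1: (A-λI) row 1 is [15, -10], so an eigenvector is (-2, -3).
For λ=-6: (A-λI) row 1 is [20, -10], so an eigenvector is (-1, -2).
General solution: c_1e^(-t)(-2,-3) + c_2e^(-6t)(-1,-2).

x(t) = -2c_1e^(-t) - c_2e^(-6t), y(t) = -3c_1e^(-t) - 2c_2e^(-6t)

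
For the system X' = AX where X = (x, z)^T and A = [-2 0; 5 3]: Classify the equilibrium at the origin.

A = [[-2,0],[5,3]]; det(A-λI) = λ^2 - λ - 6.
λ = 3, -2: opposite signs.

saddle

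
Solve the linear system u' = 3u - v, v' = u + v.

u(t) = C_1e^(2t) + C_2te^(2t) - C_2e^(2t), v(t) = C_1e^(2t) + C_2te^(2t) - 2C_2e^(2t)

Coefficient matrix A = [[3, -1], [1, 1]].
Characteristic polynomial det(A - λI) = λ^2 - 4λ + 4 = 0.
Single eigenvalue λ = 2 with algebraic multiplicity 2.
Eigenvector v = (1,1); generalized eigenvector w with (A-λI)w=v is (-1,-2).
General solution: e^(2t)[C_1·v + C_2·(t·v + w)].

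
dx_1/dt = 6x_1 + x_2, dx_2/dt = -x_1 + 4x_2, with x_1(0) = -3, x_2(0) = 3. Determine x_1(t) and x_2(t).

x_1(t) = -3e^(5t), x_2(t) = 3e^(5t)

Coefficient matrix A = [[6, 1], [-1, 4]].
Characteristic polynomial det(A - λI) = λ^2 - 10λ + 25 = 0.
Single eigenvalue λ = 5 with algebraic multiplicity 2.
Eigenvector v = (-1,1); generalized eigenvector w with (A-λI)w=v is (-2,1).
General solution: e^(5t)[K_1·v + K_2·(t·v + w)].
Applying x_1(0)=-3, x_2(0)=3 gives K_1=3, K_2=0.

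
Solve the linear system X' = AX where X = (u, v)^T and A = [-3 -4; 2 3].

u(t) = 2C_1e^(-t) - C_2e^(t), v(t) = -C_1e^(-t) + C_2e^(t)

Coefficient matrix A = [[-3, -4], [2, 3]].
Characteristic polynomial det(A - λI) = λ^2 - 1 = 0.
Eigenvalues λ = -1, 1.
For λ=-1: (A-λI) row 1 is [-2, -4], so an eigenvector is (2, -1).
For λ=1: (A-λI) row 1 is [-4, -4], so an eigenvector is (-1, 1).
General solution: C_1e^(-t)(2,-1) + C_2e^(t)(-1,1).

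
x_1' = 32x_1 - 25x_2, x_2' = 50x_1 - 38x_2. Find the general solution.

x_1(t) = -K_1e^(-3t)sin(5t) + 2K_1e^(-3t)cos(5t) + 2K_2e^(-3t)sin(5t) + K_2e^(-3t)cos(5t), x_2(t) = -K_1e^(-3t)sin(5t) + 3K_1e^(-3t)cos(5t) + 3K_2e^(-3t)sin(5t) + K_2e^(-3t)cos(5t)

Coefficient matrix A = [[32, -25], [50, -38]].
Characteristic polynomial det(A - λI) = λ^2 + 6λ + 34 = 0.
Eigenvalues λ = -3 ± 5i (complex conjugate pair).
For λ=-3+5i: an eigenvector is (2,3) - i(-1,-1) = (2 + i, 3 + i).
A real fundamental pair from Re and Im of e^((-3+5i)t)v: X_1 = e^(-3t)(cos(5t)·(2,3) + sin(5t)·(-1,-1)), X_2 = e^(-3t)(sin(5t)·(2,3) - cos(5t)·(-1,-1)).
General solution: K_1X_1 + K_2X_2.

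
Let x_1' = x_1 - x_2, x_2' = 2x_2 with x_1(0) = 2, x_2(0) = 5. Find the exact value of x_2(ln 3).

45

A = [[1,-1],[0,2]]; eigenvalues λ = 2, 1.
Eigenvectors: (-1,1) for λ=2, (-1,0) for λ=1.
From the initial condition, c_1 = 5, c_2 = -7.
x_2(ln 3) = (5)(3^2)(1) + (-7)(3^1)(0) = 45.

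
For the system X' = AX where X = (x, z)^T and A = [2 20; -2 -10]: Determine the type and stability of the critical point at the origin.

stable spiral

A = [[2,20],[-2,-10]]; det(A-λI) = λ^2 + 8λ + 20.
λ = -4 ± 2i: negative real part.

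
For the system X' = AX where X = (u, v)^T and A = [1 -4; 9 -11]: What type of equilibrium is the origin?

stable improper node

A = [[1,-4],[9,-11]]; det(A-λI) = λ^2 + 10λ + 25.
repeated λ = -5 with a single eigenvector.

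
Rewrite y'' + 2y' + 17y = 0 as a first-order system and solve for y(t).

Let x_1 = y, x_2 = y'. Then x_1' = x_2 and x_2' = -17x_1 - 2x_2.
A = [[0,1],[-17,-2]]; det(A-λI) = λ^2 + 2λ + 17.
Eigenvalues λ = -1 ± 4i.

y(t) = K_1e^(-t)cos(4t) + K_2e^(-t)sin(4t)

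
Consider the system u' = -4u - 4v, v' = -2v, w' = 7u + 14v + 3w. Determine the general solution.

u(t) = -2C_2e^(-2t) - C_3e^(-4t), v(t) = C_2e^(-2t), w(t) = C_1e^(3t) + C_3e^(-4t)

Coefficient matrix A = [[-4, -4, 0], [0, -2, 0], [7, 14, 3]].
det(A - λI) = 0 gives eigenvalues λ = 3, -2, -4.
For λ=3: eigenvector (0,0,1).
For λ=-2: eigenvector (-2,1,0).
For λ=-4: eigenvector (-1,0,1).
General solution: C_1e^(3t)(0,0,1) + C_2e^(-2t)(-2,1,0) + C_3e^(-4t)(-1,0,1).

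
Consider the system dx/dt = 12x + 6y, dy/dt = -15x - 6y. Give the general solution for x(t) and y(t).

Coefficient matrix A = [[12, 6], [-15, -6]].
Characteristic polynomial det(A - λI) = λ^2 - 6λ + 18 = 0.
Eigenvalues λ = 3 ± 3i (complex conjugate pair).
For λ=3+3i: an eigenvector is (-1,1) - i(-1,2) = (-1 + i, 1 - 2i).
A real fundamental pair from Re and Im of e^((3+3i)t)v: X_1 = e^(3t)(cos(3t)·(-1,1) + sin(3t)·(-1,2)), X_2 = e^(3t)(sin(3t)·(-1,1) - cos(3t)·(-1,2)).
General solution: c_1X_1 + c_2X_2.

x(t) = -c_1e^(3t)sin(3t) - c_1e^(3t)cos(3t) - c_2e^(3t)sin(3t) + c_2e^(3t)cos(3t), y(t) = 2c_1e^(3t)sin(3t) + c_1e^(3t)cos(3t) + c_2e^(3t)sin(3t) - 2c_2e^(3t)cos(3t)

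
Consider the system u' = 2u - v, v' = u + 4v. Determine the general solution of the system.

u(t) = -C_1e^(3t) - C_2te^(3t) - 2C_2e^(3t), v(t) = C_1e^(3t) + C_2te^(3t) + 3C_2e^(3t)

Coefficient matrix A = [[2, -1], [1, 4]].
Characteristic polynomial det(A - λI) = λ^2 - 6λ + 9 = 0.
Single eigenvalue λ = 3 with algebraic multiplicity 2.
Eigenvector v = (-1,1); generalized eigenvector w with (A-λI)w=v is (-2,3).
General solution: e^(3t)[C_1·v + C_2·(t·v + w)].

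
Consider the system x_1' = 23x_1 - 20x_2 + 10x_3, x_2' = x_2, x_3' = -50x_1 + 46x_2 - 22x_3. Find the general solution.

Coefficient matrix A = [[23, -20, 10], [0, 1, 0], [-50, 46, -22]].
det(A - λI) = 0 gives eigenvalues λ = 3, 1, -2.
For λ=3: eigenvector (1,0,-2).
For λ=1: eigenvector (0,1,2).
For λ=-2: eigenvector (-2,0,5).
General solution: C_1e^(3t)(1,0,-2) + C_2e^(t)(0,1,2) + C_3e^(-2t)(-2,0,5).

x_1(t) = C_1e^(3t) - 2C_3e^(-2t), x_2(t) = C_2e^(t), x_3(t) = -2C_1e^(3t) + 2C_2e^(t) + 5C_3e^(-2t)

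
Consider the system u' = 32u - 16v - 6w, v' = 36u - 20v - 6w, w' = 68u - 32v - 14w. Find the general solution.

u(t) = -C_1e^(4t) - 2C_2e^(-4t) + C_3e^(-2t), v(t) = -C_1e^(4t) - 3C_2e^(-4t) + C_3e^(-2t), w(t) = -2C_1e^(4t) - 4C_2e^(-4t) + 3C_3e^(-2t)

Coefficient matrix A = [[32, -16, -6], [36, -20, -6], [68, -32, -14]].
det(A - λI) = 0 gives eigenvalues λ = 4, -4, -2.
For λ=4: eigenvector (-1,-1,-2).
For λ=-4: eigenvector (-2,-3,-4).
For λ=-2: eigenvector (1,1,3).
General solution: C_1e^(4t)(-1,-1,-2) + C_2e^(-4t)(-2,-3,-4) + C_3e^(-2t)(1,1,3).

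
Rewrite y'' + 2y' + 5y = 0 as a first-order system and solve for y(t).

y(t) = K_1e^(-t)cos(2t) + K_2e^(-t)sin(2t)

Let x_1 = y, x_2 = y'. Then x_1' = x_2 and x_2' = -5x_1 - 2x_2.
A = [[0,1],[-5,-2]]; det(A-λI) = λ^2 + 2λ + 5.
Eigenvalues λ = -1 ± 2i.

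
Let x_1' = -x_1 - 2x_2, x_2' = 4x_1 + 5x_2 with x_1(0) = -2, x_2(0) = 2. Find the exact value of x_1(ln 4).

-8

A = [[-1,-2],[4,5]]; eigenvalues λ = 3, 1.
Eigenvectors: (-1,2) for λ=3, (-1,1) for λ=1.
From the initial condition, c_1 = 0, c_2 = 2.
x_1(ln 4) = (0)(4^3)(-1) + (2)(4^1)(-1) = -8.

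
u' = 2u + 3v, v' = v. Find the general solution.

Coefficient matrix A = [[2, 3], [0, 1]].
Characteristic polynomial det(A - λI) = λ^2 - 3λ + 2 = 0.
Eigenvalues λ = 2, 1.
For λ=2: (A-λI) row 1 is [0, 3], so an eigenvector is (-1, 0).
For λ=1: (A-λI) row 1 is [1, 3], so an eigenvector is (-3, 1).
General solution: C_1e^(2t)(-1,0) + C_2e^(t)(-3,1).

u(t) = -C_1e^(2t) - 3C_2e^(t), v(t) = C_2e^(t)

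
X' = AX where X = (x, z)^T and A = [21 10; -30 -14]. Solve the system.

Coefficient matrix A = [[21, 10], [-30, -14]].
Characteristic polynomial det(A - λI) = λ^2 - 7λ + 6 = 0.
Eigenvalues λ = 6, 1.
For λ=6: (A-λI) row 1 is [15, 10], so an eigenvector is (2, -3).
For λ=1: (A-λI) row 1 is [20, 10], so an eigenvector is (-1, 2).
General solution: K_1e^(6t)(2,-3) + K_2e^(t)(-1,2).

x(t) = 2K_1e^(6t) - K_2e^(t), z(t) = -3K_1e^(6t) + 2K_2e^(t)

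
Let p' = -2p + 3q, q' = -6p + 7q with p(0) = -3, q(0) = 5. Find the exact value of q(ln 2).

A = [[-2,3],[-6,7]]; eigenvalues λ = 4, 1.
Eigenvectors: (1,2) for λ=4, (1,1) for λ=1.
From the initial condition, c_1 = 8, c_2 = -11.
q(ln 2) = (8)(2^4)(2) + (-11)(2^1)(1) = 234.

234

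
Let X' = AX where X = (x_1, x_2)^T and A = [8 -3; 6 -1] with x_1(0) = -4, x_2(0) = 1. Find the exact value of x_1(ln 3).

-2142

A = [[8,-3],[6,-1]]; eigenvalues λ = 5, 2.
Eigenvectors: (1,1) for λ=5, (-1,-2) for λ=2.
From the initial condition, c_1 = -9, c_2 = -5.
x_1(ln 3) = (-9)(3^5)(1) + (-5)(3^2)(-1) = -2142.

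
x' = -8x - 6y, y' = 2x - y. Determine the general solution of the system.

Coefficient matrix A = [[-8, -6], [2, -1]].
Characteristic polynomial det(A - λI) = λ^2 + 9λ + 20 = 0.
Eigenvalues λ = -4, -5.
For λ=-4: (A-λI) row 1 is [-4, -6], so an eigenvector is (-3, 2).
For λ=-5: (A-λI) row 1 is [-3, -6], so an eigenvector is (2, -1).
General solution: c_1e^(-4t)(-3,2) + c_2e^(-5t)(2,-1).

x(t) = -3c_1e^(-4t) + 2c_2e^(-5t), y(t) = 2c_1e^(-4t) - c_2e^(-5t)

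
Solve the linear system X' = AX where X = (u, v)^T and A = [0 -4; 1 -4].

Coefficient matrix A = [[0, -4], [1, -4]].
Characteristic polynomial det(A - λI) = λ^2 + 4λ + 4 = 0.
Single eigenvalue λ = -2 with algebraic multiplicity 2.
Eigenvector v = (-2,-1); generalized eigenvector w with (A-λI)w=v is (-1,0).
General solution: e^(-2t)[c_1·v + c_2·(t·v + w)].

u(t) = -2c_1e^(-2t) - 2c_2te^(-2t) - c_2e^(-2t), v(t) = -c_1e^(-2t) - c_2te^(-2t)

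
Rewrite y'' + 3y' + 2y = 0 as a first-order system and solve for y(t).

Let x_1 = y, x_2 = y'. Then x_1' = x_2 and x_2' = -2x_1 - 3x_2.
A = [[0,1],[-2,-3]]; det(A-λI) = λ^2 + 3λ + 2.
Eigenvalues λ = -1, -2 with eigenvectors (1,-1), (1,-2).

y(t) = c_1e^(-t) + c_2e^(-2t)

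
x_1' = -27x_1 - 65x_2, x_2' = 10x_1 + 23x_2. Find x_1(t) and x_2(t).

Coefficient matrix A = [[-27, -65], [10, 23]].
Characteristic polynomial det(A - λI) = λ^2 + 4λ + 29 = 0.
Eigenvalues λ = -2 ± 5i (complex conjugate pair).
For λ=-2+5i: an eigenvector is (2,-1) - i(3,-1) = (2 - 3i, -1 + i).
A real fundamental pair from Re and Im of e^((-2+5i)t)v: X_1 = e^(-2t)(cos(5t)·(2,-1) + sin(5t)·(3,-1)), X_2 = e^(-2t)(sin(5t)·(2,-1) - cos(5t)·(3,-1)).
General solution: K_1X_1 + K_2X_2.

x_1(t) = 3K_1e^(-2t)sin(5t) + 2K_1e^(-2t)cos(5t) + 2K_2e^(-2t)sin(5t) - 3K_2e^(-2t)cos(5t), x_2(t) = -K_1e^(-2t)sin(5t) - K_1e^(-2t)cos(5t) - K_2e^(-2t)sin(5t) + K_2e^(-2t)cos(5t)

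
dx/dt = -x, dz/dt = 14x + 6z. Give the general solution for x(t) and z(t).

x(t) = c_2e^(-t), z(t) = c_1e^(6t) - 2c_2e^(-t)

Coefficient matrix A = [[-1, 0], [14, 6]].
Characteristic polynomial det(A - λI) = λ^2 - 5λ - 6 = 0.
Eigenvalues λ = 6, -1.
For λ=6: (A-λI) row 1 is [-7, 0], so an eigenvector is (0, 1).
For λ=-1: (A-λI) row 2 is [14, 7], so an eigenvector is (1, -2).
General solution: c_1e^(6t)(0,1) + c_2e^(-t)(1,-2).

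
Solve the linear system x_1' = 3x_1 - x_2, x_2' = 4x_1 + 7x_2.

Coefficient matrix A = [[3, -1], [4, 7]].
Characteristic polynomial det(A - λI) = λ^2 - 10λ + 25 = 0.
Single eigenvalue λ = 5 with algebraic multiplicity 2.
Eigenvector v = (1,-2); generalized eigenvector w with (A-λI)w=v is (-1,1).
General solution: e^(5t)[K_1·v + K_2·(t·v + w)].

x_1(t) = K_1e^(5t) + K_2te^(5t) - K_2e^(5t), x_2(t) = -2K_1e^(5t) - 2K_2te^(5t) + K_2e^(5t)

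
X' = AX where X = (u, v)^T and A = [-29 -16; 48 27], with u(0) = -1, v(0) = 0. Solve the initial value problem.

u(t) = 3e^(3t) - 4e^(-5t), v(t) = -6e^(3t) + 6e^(-5t)

Coefficient matrix A = [[-29, -16], [48, 27]].
Characteristic polynomial det(A - λI) = λ^2 + 2λ - 15 = 0.
Eigenvalues λ = -5, 3.
For λ=-5: (A-λI) row 1 is [-24, -16], so an eigenvector is (-2, 3).
For λ=3: (A-λI) row 1 is [-32, -16], so an eigenvector is (-1, 2).
General solution: K_1e^(-5t)(-2,3) + K_2e^(3t)(-1,2).
Applying u(0)=-1, v(0)=0 gives K_1=2, K_2=-3.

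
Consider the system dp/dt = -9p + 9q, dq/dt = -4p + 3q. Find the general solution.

Coefficient matrix A = [[-9, 9], [-4, 3]].
Characteristic polynomial det(A - λI) = λ^2 + 6λ + 9 = 0.
Single eigenvalue λ = -3 with algebraic multiplicity 2.
Eigenvector v = (-3,-2); generalized eigenvector w with (A-λI)w=v is (2,1).
General solution: e^(-3t)[c_1·v + c_2·(t·v + w)].

p(t) = -3c_1e^(-3t) - 3c_2te^(-3t) + 2c_2e^(-3t), q(t) = -2c_1e^(-3t) - 2c_2te^(-3t) + c_2e^(-3t)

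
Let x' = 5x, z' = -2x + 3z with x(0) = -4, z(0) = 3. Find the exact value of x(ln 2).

-128

A = [[5,0],[-2,3]]; eigenvalues λ = 5, 3.
Eigenvectors: (-1,1) for λ=5, (0,1) for λ=3.
From the initial condition, c_1 = 4, c_2 = -1.
x(ln 2) = (4)(2^5)(-1) + (-1)(2^3)(0) = -128.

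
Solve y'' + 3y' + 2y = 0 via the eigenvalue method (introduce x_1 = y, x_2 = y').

y(t) = C_1e^(-t) + C_2e^(-2t)

Let x_1 = y, x_2 = y'. Then x_1' = x_2 and x_2' = -2x_1 - 3x_2.
A = [[0,1],[-2,-3]]; det(A-λI) = λ^2 + 3λ + 2.
Eigenvalues λ = -1, -2 with eigenvectors (1,-1), (1,-2).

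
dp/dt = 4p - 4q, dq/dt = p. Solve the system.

Coefficient matrix A = [[4, -4], [1, 0]].
Characteristic polynomial det(A - λI) = λ^2 - 4λ + 4 = 0.
Single eigenvalue λ = 2 with algebraic multiplicity 2.
Eigenvector v = (-2,-1); generalized eigenvector w with (A-λI)w=v is (3,2).
General solution: e^(2t)[c_1·v + c_2·(t·v + w)].

p(t) = -2c_1e^(2t) - 2c_2te^(2t) + 3c_2e^(2t), q(t) = -c_1e^(2t) - c_2te^(2t) + 2c_2e^(2t)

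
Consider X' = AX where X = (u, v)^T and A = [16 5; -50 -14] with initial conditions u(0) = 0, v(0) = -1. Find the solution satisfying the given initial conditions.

Coefficient matrix A = [[16, 5], [-50, -14]].
Characteristic polynomial det(A - λI) = λ^2 - 2λ + 26 = 0.
Eigenvalues λ = 1 ± 5i (complex conjugate pair).
For λ=1+5i: an eigenvector is (1,-3) - i(0,-1) = (1, -3 + i).
A real fundamental pair from Re and Im of e^((1+5i)t)v: X_1 = e^(t)(cos(5t)·(1,-3) + sin(5t)·(0,-1)), X_2 = e^(t)(sin(5t)·(1,-3) - cos(5t)·(0,-1)).
General solution: K_1X_1 + K_2X_2.
Applying u(0)=0, v(0)=-1 gives K_1=0, K_2=-1.

u(t) = -e^(t)sin(5t), v(t) = 3e^(t)sin(5t) - e^(t)cos(5t)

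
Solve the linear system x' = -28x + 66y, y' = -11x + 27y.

Coefficient matrix A = [[-28, 66], [-11, 27]].
Characteristic polynomial det(A - λI) = λ^2 + λ - 30 = 0.
Eigenvalues λ = -6, 5.
For λ=-6: (A-λI) row 1 is [-22, 66], so an eigenvector is (-3, -1).
For λ=5: (A-λI) row 1 is [-33, 66], so an eigenvector is (-2, -1).
General solution: K_1e^(-6t)(-3,-1) + K_2e^(5t)(-2,-1).

x(t) = -3K_1e^(-6t) - 2K_2e^(5t), y(t) = -K_1e^(-6t) - K_2e^(5t)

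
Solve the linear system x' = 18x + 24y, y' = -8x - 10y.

x(t) = -3C_1e^(2t) - 2C_2e^(6t), y(t) = 2C_1e^(2t) + C_2e^(6t)

Coefficient matrix A = [[18, 24], [-8, -10]].
Characteristic polynomial det(A - λI) = λ^2 - 8λ + 12 = 0.
Eigenvalues λ = 2, 6.
For λ=2: (A-λI) row 1 is [16, 24], so an eigenvector is (-3, 2).
For λ=6: (A-λI) row 1 is [12, 24], so an eigenvector is (-2, 1).
General solution: C_1e^(2t)(-3,2) + C_2e^(6t)(-2,1).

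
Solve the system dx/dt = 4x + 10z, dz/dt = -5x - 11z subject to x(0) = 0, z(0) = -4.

Coefficient matrix A = [[4, 10], [-5, -11]].
Characteristic polynomial det(A - λI) = λ^2 + 7λ + 6 = 0.
Eigenvalues λ = -6, -1.
For λ=-6: (A-λI) row 1 is [10, 10], so an eigenvector is (-1, 1).
For λ=-1: (A-λI) row 1 is [5, 10], so an eigenvector is (2, -1).
General solution: C_1e^(-6t)(-1,1) + C_2e^(-t)(2,-1).
Applying x(0)=0, z(0)=-4 gives C_1=-8, C_2=-4.

x(t) = -8e^(-t) + 8e^(-6t), z(t) = 4e^(-t) - 8e^(-6t)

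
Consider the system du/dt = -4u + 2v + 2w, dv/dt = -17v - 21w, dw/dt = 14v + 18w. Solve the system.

Coefficient matrix A = [[-4, 2, 2], [0, -17, -21], [0, 14, 18]].
det(A - λI) = 0 gives eigenvalues λ = 4, -4, -3.
For λ=4: eigenvector (0,1,-1).
For λ=-4: eigenvector (1,0,0).
For λ=-3: eigenvector (2,3,-2).
General solution: c_1e^(4t)(0,1,-1) + c_2e^(-4t)(1,0,0) + c_3e^(-3t)(2,3,-2).

u(t) = c_2e^(-4t) + 2c_3e^(-3t), v(t) = c_1e^(4t) + 3c_3e^(-3t), w(t) = -c_1e^(4t) - 2c_3e^(-3t)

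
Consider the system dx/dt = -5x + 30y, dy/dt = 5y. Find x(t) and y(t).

Coefficient matrix A = [[-5, 30], [0, 5]].
Characteristic polynomial det(A - λI) = λ^2 - 25 = 0.
Eigenvalues λ = 5, -5.
For λ=5: (A-λI) row 1 is [-10, 30], so an eigenvector is (-3, -1).
For λ=-5: (A-λI) row 1 is [0, 30], so an eigenvector is (1, 0).
General solution: K_1e^(5t)(-3,-1) + K_2e^(-5t)(1,0).

x(t) = -3K_1e^(5t) + K_2e^(-5t), y(t) = -K_1e^(5t)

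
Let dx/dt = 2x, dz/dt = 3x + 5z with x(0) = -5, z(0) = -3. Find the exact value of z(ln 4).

A = [[2,0],[3,5]]; eigenvalues λ = 5, 2.
Eigenvectors: (0,1) for λ=5, (1,-1) for λ=2.
From the initial condition, c_1 = -8, c_2 = -5.
z(ln 4) = (-8)(4^5)(1) + (-5)(4^2)(-1) = -8112.

-8112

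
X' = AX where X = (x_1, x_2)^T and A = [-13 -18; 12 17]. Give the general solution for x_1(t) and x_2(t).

x_1(t) = -K_1e^(5t) - 3K_2e^(-t), x_2(t) = K_1e^(5t) + 2K_2e^(-t)

Coefficient matrix A = [[-13, -18], [12, 17]].
Characteristic polynomial det(A - λI) = λ^2 - 4λ - 5 = 0.
Eigenvalues λ = 5, -1.
For λ=5: (A-λI) row 1 is [-18, -18], so an eigenvector is (-1, 1).
For λ=-1: (A-λI) row 1 is [-12, -18], so an eigenvector is (-3, 2).
General solution: K_1e^(5t)(-1,1) + K_2e^(-t)(-3,2).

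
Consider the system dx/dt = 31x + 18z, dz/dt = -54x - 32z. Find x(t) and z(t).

Coefficient matrix A = [[31, 18], [-54, -32]].
Characteristic polynomial det(A - λI) = λ^2 + λ - 20 = 0.
Eigenvalues λ = -5, 4.
For λ=-5: (A-λI) row 1 is [36, 18], so an eigenvector is (-1, 2).
For λ=4: (A-λI) row 1 is [27, 18], so an eigenvector is (-2, 3).
General solution: C_1e^(-5t)(-1,2) + C_2e^(4t)(-2,3).

x(t) = -C_1e^(-5t) - 2C_2e^(4t), z(t) = 2C_1e^(-5t) + 3C_2e^(4t)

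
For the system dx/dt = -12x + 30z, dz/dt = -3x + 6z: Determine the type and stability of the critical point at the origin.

A = [[-12,30],[-3,6]]; det(A-λI) = λ^2 + 6λ + 18.
λ = -3 ± 3i: negative real part.

stable spiral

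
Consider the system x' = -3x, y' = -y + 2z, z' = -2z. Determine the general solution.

Coefficient matrix A = [[-3, 0, 0], [0, -1, 2], [0, 0, -2]].
det(A - λI) = 0 gives eigenvalues λ = -3, -1, -2.
For λ=-3: eigenvector (1,0,0).
For λ=-1: eigenvector (0,1,0).
For λ=-2: eigenvector (0,-2,1).
General solution: K_1e^(-3t)(1,0,0) + K_2e^(-t)(0,1,0) + K_3e^(-2t)(0,-2,1).

x(t) = K_1e^(-3t), y(t) = K_2e^(-t) - 2K_3e^(-2t), z(t) = K_3e^(-2t)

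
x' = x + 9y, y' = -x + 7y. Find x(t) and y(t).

Coefficient matrix A = [[1, 9], [-1, 7]].
Characteristic polynomial det(A - λI) = λ^2 - 8λ + 16 = 0.
Single eigenvalue λ = 4 with algebraic multiplicity 2.
Eigenvector v = (-3,-1); generalized eigenvector w with (A-λI)w=v is (-2,-1).
General solution: e^(4t)[K_1·v + K_2·(t·v + w)].

x(t) = -3K_1e^(4t) - 3K_2te^(4t) - 2K_2e^(4t), y(t) = -K_1e^(4t) - K_2te^(4t) - K_2e^(4t)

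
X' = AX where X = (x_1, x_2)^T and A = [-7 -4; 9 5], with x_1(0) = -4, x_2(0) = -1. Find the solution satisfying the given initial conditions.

Coefficient matrix A = [[-7, -4], [9, 5]].
Characteristic polynomial det(A - λI) = λ^2 + 2λ + 1 = 0.
Single eigenvalue λ = -1 with algebraic multiplicity 2.
Eigenvector v = (2,-3); generalized eigenvector w with (A-λI)w=v is (1,-2).
General solution: e^(-t)[K_1·v + K_2·(t·v + w)].
Applying x_1(0)=-4, x_2(0)=-1 gives K_1=-9, K_2=14.

x_1(t) = 28te^(-t) - 4e^(-t), x_2(t) = -42te^(-t) - e^(-t)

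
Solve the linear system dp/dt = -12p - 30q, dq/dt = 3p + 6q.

p(t) = -c_1e^(-3t)sin(3t) - 3c_1e^(-3t)cos(3t) - 3c_2e^(-3t)sin(3t) + c_2e^(-3t)cos(3t), q(t) = c_1e^(-3t)cos(3t) + c_2e^(-3t)sin(3t)

Coefficient matrix A = [[-12, -30], [3, 6]].
Characteristic polynomial det(A - λI) = λ^2 + 6λ + 18 = 0.
Eigenvalues λ = -3 ± 3i (complex conjugate pair).
For λ=-3+3i: an eigenvector is (-3,1) - i(-1,0) = (-3 + i, 1).
A real fundamental pair from Re and Im of e^((-3+3i)t)v: X_1 = e^(-3t)(cos(3t)·(-3,1) + sin(3t)·(-1,0)), X_2 = e^(-3t)(sin(3t)·(-3,1) - cos(3t)·(-1,0)).
General solution: c_1X_1 + c_2X_2.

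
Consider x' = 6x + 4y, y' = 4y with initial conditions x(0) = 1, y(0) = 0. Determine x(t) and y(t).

x(t) = e^(6t), y(t) = 0

Coefficient matrix A = [[6, 4], [0, 4]].
Characteristic polynomial det(A - λI) = λ^2 - 10λ + 24 = 0.
Eigenvalues λ = 4, 6.
For λ=4: (A-λI) row 1 is [2, 4], so an eigenvector is (2, -1).
For λ=6: (A-λI) row 1 is [0, 4], so an eigenvector is (-1, 0).
General solution: K_1e^(4t)(2,-1) + K_2e^(6t)(-1,0).
Applying x(0)=1, y(0)=0 gives K_1=0, K_2=-1.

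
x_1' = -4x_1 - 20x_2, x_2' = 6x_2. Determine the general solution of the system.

Coefficient matrix A = [[-4, -20], [0, 6]].
Characteristic polynomial det(A - λI) = λ^2 - 2λ - 24 = 0.
Eigenvalues λ = -4, 6.
For λ=-4: (A-λI) row 1 is [0, -20], so an eigenvector is (1, 0).
For λ=6: (A-λI) row 1 is [-10, -20], so an eigenvector is (2, -1).
General solution: c_1e^(-4t)(1,0) + c_2e^(6t)(2,-1).

x_1(t) = c_1e^(-4t) + 2c_2e^(6t), x_2(t) = -c_2e^(6t)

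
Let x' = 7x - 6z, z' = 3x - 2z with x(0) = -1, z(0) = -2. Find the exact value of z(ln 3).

A = [[7,-6],[3,-2]]; eigenvalues λ = 4, 1.
Eigenvectors: (2,1) for λ=4, (-1,-1) for λ=1.
From the initial condition, c_1 = 1, c_2 = 3.
z(ln 3) = (1)(3^4)(1) + (3)(3^1)(-1) = 72.

72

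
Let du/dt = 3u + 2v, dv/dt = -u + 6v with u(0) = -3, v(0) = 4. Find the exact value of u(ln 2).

128

A = [[3,2],[-1,6]]; eigenvalues λ = 5, 4.
Eigenvectors: (-1,-1) for λ=5, (2,1) for λ=4.
From the initial condition, c_1 = -11, c_2 = -7.
u(ln 2) = (-11)(2^5)(-1) + (-7)(2^4)(2) = 128.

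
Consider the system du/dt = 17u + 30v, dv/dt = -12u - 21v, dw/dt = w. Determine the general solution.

u(t) = 5C_1e^(-t) + 3C_2e^(-3t), v(t) = -3C_1e^(-t) - 2C_2e^(-3t), w(t) = C_3e^(t)

Coefficient matrix A = [[17, 30, 0], [-12, -21, 0], [0, 0, 1]].
det(A - λI) = 0 gives eigenvalues λ = -1, -3, 1.
For λ=-1: eigenvector (5,-3,0).
For λ=-3: eigenvector (3,-2,0).
For λ=1: eigenvector (0,0,1).
General solution: C_1e^(-t)(5,-3,0) + C_2e^(-3t)(3,-2,0) + C_3e^(t)(0,0,1).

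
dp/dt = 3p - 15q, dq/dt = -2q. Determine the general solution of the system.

p(t) = -3K_1e^(-2t) - K_2e^(3t), q(t) = -K_1e^(-2t)

Coefficient matrix A = [[3, -15], [0, -2]].
Characteristic polynomial det(A - λI) = λ^2 - λ - 6 = 0.
Eigenvalues λ = -2, 3.
For λ=-2: (A-λI) row 1 is [5, -15], so an eigenvector is (-3, -1).
For λ=3: (A-λI) row 1 is [0, -15], so an eigenvector is (-1, 0).
General solution: K_1e^(-2t)(-3,-1) + K_2e^(3t)(-1,0).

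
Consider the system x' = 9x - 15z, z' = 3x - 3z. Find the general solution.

Coefficient matrix A = [[9, -15], [3, -3]].
Characteristic polynomial det(A - λI) = λ^2 - 6λ + 18 = 0.
Eigenvalues λ = 3 ± 3i (complex conjugate pair).
For λ=3+3i: an eigenvector is (-2,-1) - i(1,0) = (-2 - i, -1).
A real fundamental pair from Re and Im of e^((3+3i)t)v: X_1 = e^(3t)(cos(3t)·(-2,-1) + sin(3t)·(1,0)), X_2 = e^(3t)(sin(3t)·(-2,-1) - cos(3t)·(1,0)).
General solution: C_1X_1 + C_2X_2.

x(t) = C_1e^(3t)sin(3t) - 2C_1e^(3t)cos(3t) - 2C_2e^(3t)sin(3t) - C_2e^(3t)cos(3t), z(t) = -C_1e^(3t)cos(3t) - C_2e^(3t)sin(3t)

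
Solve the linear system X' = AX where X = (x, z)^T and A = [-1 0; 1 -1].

x(t) = -c_2e^(-t), z(t) = -c_1e^(-t) - c_2te^(-t) - 3c_2e^(-t)

Coefficient matrix A = [[-1, 0], [1, -1]].
Characteristic polynomial det(A - λI) = λ^2 + 2λ + 1 = 0.
Single eigenvalue λ = -1 with algebraic multiplicity 2.
Eigenvector v = (0,-1); generalized eigenvector w with (A-λI)w=v is (-1,-3).
General solution: e^(-t)[c_1·v + c_2·(t·v + w)].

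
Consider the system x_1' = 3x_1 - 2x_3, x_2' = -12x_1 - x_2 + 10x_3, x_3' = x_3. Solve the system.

x_1(t) = c_1e^(3t) + c_3e^(t), x_2(t) = -3c_1e^(3t) + c_2e^(-t) - c_3e^(t), x_3(t) = c_3e^(t)

Coefficient matrix A = [[3, 0, -2], [-12, -1, 10], [0, 0, 1]].
det(A - λI) = 0 gives eigenvalues λ = 3, -1, 1.
For λ=3: eigenvector (1,-3,0).
For λ=-1: eigenvector (0,1,0).
For λ=1: eigenvector (1,-1,1).
General solution: c_1e^(3t)(1,-3,0) + c_2e^(-t)(0,1,0) + c_3e^(t)(1,-1,1).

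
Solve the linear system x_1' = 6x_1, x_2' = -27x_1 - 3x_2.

x_1(t) = -K_1e^(6t), x_2(t) = 3K_1e^(6t) - K_2e^(-3t)

Coefficient matrix A = [[6, 0], [-27, -3]].
Characteristic polynomial det(A - λI) = λ^2 - 3λ - 18 = 0.
Eigenvalues λ = 6, -3.
For λ=6: (A-λI) row 2 is [-27, -9], so an eigenvector is (-1, 3).
For λ=-3: (A-λI) row 1 is [9, 0], so an eigenvector is (0, -1).
General solution: K_1e^(6t)(-1,3) + K_2e^(-3t)(0,-1).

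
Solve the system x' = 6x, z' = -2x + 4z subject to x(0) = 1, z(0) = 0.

x(t) = e^(6t), z(t) = -e^(6t) + e^(4t)

Coefficient matrix A = [[6, 0], [-2, 4]].
Characteristic polynomial det(A - λI) = λ^2 - 10λ + 24 = 0.
Eigenvalues λ = 6, 4.
For λ=6: (A-λI) row 2 is [-2, -2], so an eigenvector is (-1, 1).
For λ=4: (A-λI) row 1 is [2, 0], so an eigenvector is (0, -1).
General solution: c_1e^(6t)(-1,1) + c_2e^(4t)(0,-1).
Applying x(0)=1, z(0)=0 gives c_1=-1, c_2=-1.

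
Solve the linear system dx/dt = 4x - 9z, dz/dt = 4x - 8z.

x(t) = -3c_1e^(-2t) - 3c_2te^(-2t) + c_2e^(-2t), z(t) = -2c_1e^(-2t) - 2c_2te^(-2t) + c_2e^(-2t)

Coefficient matrix A = [[4, -9], [4, -8]].
Characteristic polynomial det(A - λI) = λ^2 + 4λ + 4 = 0.
Single eigenvalue λ = -2 with algebraic multiplicity 2.
Eigenvector v = (-3,-2); generalized eigenvector w with (A-λI)w=v is (1,1).
General solution: e^(-2t)[c_1·v + c_2·(t·v + w)].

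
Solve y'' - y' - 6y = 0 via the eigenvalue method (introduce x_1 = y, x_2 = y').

y(t) = c_1e^(-2t) + c_2e^(3t)

Let x_1 = y, x_2 = y'. Then x_1' = x_2 and x_2' = 6x_1 + x_2.
A = [[0,1],[6,1]]; det(A-λI) = λ^2 - λ - 6.
Eigenvalues λ = -2, 3 with eigenvectors (1,-2), (1,3).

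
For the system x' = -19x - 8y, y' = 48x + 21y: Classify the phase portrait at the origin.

A = [[-19,-8],[48,21]]; det(A-λI) = λ^2 - 2λ - 15.
λ = 5, -3: opposite signs.

saddle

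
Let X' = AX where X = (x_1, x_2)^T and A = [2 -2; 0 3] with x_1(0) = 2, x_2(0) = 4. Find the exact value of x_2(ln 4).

256

A = [[2,-2],[0,3]]; eigenvalues λ = 3, 2.
Eigenvectors: (2,-1) for λ=3, (-1,0) for λ=2.
From the initial condition, c_1 = -4, c_2 = -10.
x_2(ln 4) = (-4)(4^3)(-1) + (-10)(4^2)(0) = 256.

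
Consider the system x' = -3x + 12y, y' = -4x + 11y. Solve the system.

x(t) = -2C_1e^(3t) - 3C_2e^(5t), y(t) = -C_1e^(3t) - 2C_2e^(5t)

Coefficient matrix A = [[-3, 12], [-4, 11]].
Characteristic polynomial det(A - λI) = λ^2 - 8λ + 15 = 0.
Eigenvalues λ = 3, 5.
For λ=3: (A-λI) row 1 is [-6, 12], so an eigenvector is (-2, -1).
For λ=5: (A-λI) row 1 is [-8, 12], so an eigenvector is (-3, -2).
General solution: C_1e^(3t)(-2,-1) + C_2e^(5t)(-3,-2).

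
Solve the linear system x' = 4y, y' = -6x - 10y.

Coefficient matrix A = [[0, 4], [-6, -10]].
Characteristic polynomial det(A - λI) = λ^2 + 10λ + 24 = 0.
Eigenvalues λ = -4, -6.
For λ=-4: (A-λI) row 1 is [4, 4], so an eigenvector is (-1, 1).
For λ=-6: (A-λI) row 1 is [6, 4], so an eigenvector is (2, -3).
General solution: K_1e^(-4t)(-1,1) + K_2e^(-6t)(2,-3).

x(t) = -K_1e^(-4t) + 2K_2e^(-6t), y(t) = K_1e^(-4t) - 3K_2e^(-6t)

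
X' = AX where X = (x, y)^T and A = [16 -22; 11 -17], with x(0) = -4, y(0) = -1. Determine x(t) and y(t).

Coefficient matrix A = [[16, -22], [11, -17]].
Characteristic polynomial det(A - λI) = λ^2 + λ - 30 = 0.
Eigenvalues λ = -6, 5.
For λ=-6: (A-λI) row 1 is [22, -22], so an eigenvector is (-1, -1).
For λ=5: (A-λI) row 1 is [11, -22], so an eigenvector is (2, 1).
General solution: C_1e^(-6t)(-1,-1) + C_2e^(5t)(2,1).
Applying x(0)=-4, y(0)=-1 gives C_1=-2, C_2=-3.

x(t) = -6e^(5t) + 2e^(-6t), y(t) = -3e^(5t) + 2e^(-6t)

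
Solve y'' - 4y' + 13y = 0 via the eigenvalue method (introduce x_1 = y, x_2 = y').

y(t) = c_1e^(2t)cos(3t) + c_2e^(2t)sin(3t)

Let x_1 = y, x_2 = y'. Then x_1' = x_2 and x_2' = -13x_1 + 4x_2.
A = [[0,1],[-13,4]]; det(A-λI) = λ^2 - 4λ + 13.
Eigenvalues λ = 2 ± 3i.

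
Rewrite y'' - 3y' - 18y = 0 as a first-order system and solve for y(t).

Let x_1 = y, x_2 = y'. Then x_1' = x_2 and x_2' = 18x_1 + 3x_2.
A = [[0,1],[18,3]]; det(A-λI) = λ^2 - 3λ - 18.
Eigenvalues λ = 6, -3 with eigenvectors (1,6), (1,-3).

y(t) = K_1e^(6t) + K_2e^(-3t)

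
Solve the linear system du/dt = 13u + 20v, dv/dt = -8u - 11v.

Coefficient matrix A = [[13, 20], [-8, -11]].
Characteristic polynomial det(A - λI) = λ^2 - 2λ + 17 = 0.
Eigenvalues λ = 1 ± 4i (complex conjugate pair).
For λ=1+4i: an eigenvector is (1,-1) - i(-2,1) = (1 + 2i, -1 - i).
A real fundamental pair from Re and Im of e^((1+4i)t)v: X_1 = e^(t)(cos(4t)·(1,-1) + sin(4t)·(-2,1)), X_2 = e^(t)(sin(4t)·(1,-1) - cos(4t)·(-2,1)).
General solution: K_1X_1 + K_2X_2.

u(t) = -2K_1e^(t)sin(4t) + K_1e^(t)cos(4t) + K_2e^(t)sin(4t) + 2K_2e^(t)cos(4t), v(t) = K_1e^(t)sin(4t) - K_1e^(t)cos(4t) - K_2e^(t)sin(4t) - K_2e^(t)cos(4t)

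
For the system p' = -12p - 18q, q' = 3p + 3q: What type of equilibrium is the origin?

A = [[-12,-18],[3,3]]; det(A-λI) = λ^2 + 9λ + 18.
λ = -6, -3: both negative.

stable node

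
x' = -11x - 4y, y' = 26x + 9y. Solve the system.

x(t) = -c_1e^(-t)sin(2t) + c_1e^(-t)cos(2t) + c_2e^(-t)sin(2t) + c_2e^(-t)cos(2t), y(t) = 3c_1e^(-t)sin(2t) - 2c_1e^(-t)cos(2t) - 2c_2e^(-t)sin(2t) - 3c_2e^(-t)cos(2t)

Coefficient matrix A = [[-11, -4], [26, 9]].
Characteristic polynomial det(A - λI) = λ^2 + 2λ + 5 = 0.
Eigenvalues λ = -1 ± 2i (complex conjugate pair).
For λ=-1+2i: an eigenvector is (1,-2) - i(-1,3) = (1 + i, -2 - 3i).
A real fundamental pair from Re and Im of e^((-1+2i)t)v: X_1 = e^(-t)(cos(2t)·(1,-2) + sin(2t)·(-1,3)), X_2 = e^(-t)(sin(2t)·(1,-2) - cos(2t)·(-1,3)).
General solution: c_1X_1 + c_2X_2.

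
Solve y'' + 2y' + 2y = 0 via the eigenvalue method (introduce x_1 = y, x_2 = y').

Let x_1 = y, x_2 = y'. Then x_1' = x_2 and x_2' = -2x_1 - 2x_2.
A = [[0,1],[-2,-2]]; det(A-λI) = λ^2 + 2λ + 2.
Eigenvalues λ = -1 ± i.

y(t) = C_1e^(-t)cos(t) + C_2e^(-t)sin(t)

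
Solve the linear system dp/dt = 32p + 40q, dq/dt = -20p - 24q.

p(t) = -3K_1e^(4t)sin(4t) + K_1e^(4t)cos(4t) + K_2e^(4t)sin(4t) + 3K_2e^(4t)cos(4t), q(t) = 2K_1e^(4t)sin(4t) - K_1e^(4t)cos(4t) - K_2e^(4t)sin(4t) - 2K_2e^(4t)cos(4t)

Coefficient matrix A = [[32, 40], [-20, -24]].
Characteristic polynomial det(A - λI) = λ^2 - 8λ + 32 = 0.
Eigenvalues λ = 4 ± 4i (complex conjugate pair).
For λ=4+4i: an eigenvector is (1,-1) - i(-3,2) = (1 + 3i, -1 - 2i).
A real fundamental pair from Re and Im of e^((4+4i)t)v: X_1 = e^(4t)(cos(4t)·(1,-1) + sin(4t)·(-3,2)), X_2 = e^(4t)(sin(4t)·(1,-1) - cos(4t)·(-3,2)).
General solution: K_1X_1 + K_2X_2.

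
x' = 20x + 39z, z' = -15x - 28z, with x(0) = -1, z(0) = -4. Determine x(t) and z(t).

Coefficient matrix A = [[20, 39], [-15, -28]].
Characteristic polynomial det(A - λI) = λ^2 + 8λ + 25 = 0.
Eigenvalues λ = -4 ± 3i (complex conjugate pair).
For λ=-4+3i: an eigenvector is (3,-2) - i(-2,1) = (3 + 2i, -2 - i).
A real fundamental pair from Re and Im of e^((-4+3i)t)v: X_1 = e^(-4t)(cos(3t)·(3,-2) + sin(3t)·(-2,1)), X_2 = e^(-4t)(sin(3t)·(3,-2) - cos(3t)·(-2,1)).
General solution: K_1X_1 + K_2X_2.
Applying x(0)=-1, z(0)=-4 gives K_1=9, K_2=-14.

x(t) = -60e^(-4t)sin(3t) - e^(-4t)cos(3t), z(t) = 37e^(-4t)sin(3t) - 4e^(-4t)cos(3t)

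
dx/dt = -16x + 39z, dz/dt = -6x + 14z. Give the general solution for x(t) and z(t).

x(t) = -3K_1e^(-t)sin(3t) - 2K_1e^(-t)cos(3t) - 2K_2e^(-t)sin(3t) + 3K_2e^(-t)cos(3t), z(t) = -K_1e^(-t)sin(3t) - K_1e^(-t)cos(3t) - K_2e^(-t)sin(3t) + K_2e^(-t)cos(3t)

Coefficient matrix A = [[-16, 39], [-6, 14]].
Characteristic polynomial det(A - λI) = λ^2 + 2λ + 10 = 0.
Eigenvalues λ = -1 ± 3i (complex conjugate pair).
For λ=-1+3i: an eigenvector is (-2,-1) - i(-3,-1) = (-2 + 3i, -1 + i).
A real fundamental pair from Re and Im of e^((-1+3i)t)v: X_1 = e^(-t)(cos(3t)·(-2,-1) + sin(3t)·(-3,-1)), X_2 = e^(-t)(sin(3t)·(-2,-1) - cos(3t)·(-3,-1)).
General solution: K_1X_1 + K_2X_2.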